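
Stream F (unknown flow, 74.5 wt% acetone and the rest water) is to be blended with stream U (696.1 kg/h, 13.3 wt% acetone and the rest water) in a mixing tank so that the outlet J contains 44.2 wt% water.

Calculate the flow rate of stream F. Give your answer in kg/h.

1582 kg/h

Let F be the unknown flow. Total out = 696.1 + F.
water balance: 603.52 + 0.255·F = 0.442·(696.1 + F)
(0.255 − 0.442)·F = 0.442×696.1 − 603.52 = -295.84
F = -295.84 / -0.187 = 1582 kg/h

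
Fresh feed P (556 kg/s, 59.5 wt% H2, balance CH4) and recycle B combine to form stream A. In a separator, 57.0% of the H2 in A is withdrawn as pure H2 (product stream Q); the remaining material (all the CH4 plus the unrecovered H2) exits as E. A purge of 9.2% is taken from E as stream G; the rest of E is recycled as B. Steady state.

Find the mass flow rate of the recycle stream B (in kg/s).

2434 kg/s

CH4 enters only via P and leaves only via the purge: 556×0.405 = 0.092×(CH4 in E), and the separator passes all CH4, so CH4 in A = CH4 in E = 2447.6 kg/s.
H2 in A: m_A = 556×0.595 + (1−0.092)·(1−0.570)·m_A, so m_A = 330.82/0.6096 = 542.72 kg/s.
E = (1−0.570)×542.72 + 2447.6 = 2681 kg/s.
Recycle B = (1−0.092)×2681 = 2434.3 kg/s.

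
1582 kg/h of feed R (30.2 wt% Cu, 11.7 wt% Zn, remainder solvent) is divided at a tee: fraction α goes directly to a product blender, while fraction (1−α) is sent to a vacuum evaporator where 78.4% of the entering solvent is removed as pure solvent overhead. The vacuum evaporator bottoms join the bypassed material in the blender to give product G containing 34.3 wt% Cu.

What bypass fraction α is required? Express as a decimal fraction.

All 1582×0.302 = 477.76 kg/h of Cu reaches G, so G = 477.76/0.343 = 1392.9 kg/h and vapour = 189.1 kg/h.
The evaporator receives (1−α)·1582 of feed at 0.581 solvent and removes 0.784 of that solvent:
0.784×0.581×(1−α)×1582 = 189.1
(1−α) = 189.1/720.61 = 0.2624;  α = 0.7376.

0.738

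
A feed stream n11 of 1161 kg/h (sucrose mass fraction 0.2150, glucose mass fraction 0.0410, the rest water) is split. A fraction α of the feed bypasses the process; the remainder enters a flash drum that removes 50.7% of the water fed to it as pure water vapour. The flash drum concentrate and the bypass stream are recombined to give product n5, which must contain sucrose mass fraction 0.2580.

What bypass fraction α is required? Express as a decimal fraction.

0.558

All 1161×0.215 = 249.62 kg/h of sucrose reaches n5, so n5 = 249.62/0.258 = 967.5 kg/h and vapour = 193.5 kg/h.
The evaporator receives (1−α)·1161 of feed at 0.744 water and removes 0.507 of that water:
0.507×0.744×(1−α)×1161 = 193.5
(1−α) = 193.5/437.94 = 0.4418;  α = 0.5582.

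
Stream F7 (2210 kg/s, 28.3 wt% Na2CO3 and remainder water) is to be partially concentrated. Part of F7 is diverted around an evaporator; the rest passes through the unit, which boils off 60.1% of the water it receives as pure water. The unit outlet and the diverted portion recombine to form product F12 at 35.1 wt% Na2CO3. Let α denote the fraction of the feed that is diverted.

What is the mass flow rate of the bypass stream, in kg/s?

1216 kg/s

All 2210×0.283 = 625.43 kg/s of Na2CO3 reaches F12, so F12 = 625.43/0.351 = 1781.9 kg/s and vapour = 428.15 kg/s.
The evaporator receives (1−α)·2210 of feed at 0.717 water and removes 0.601 of that water:
0.601×0.717×(1−α)×2210 = 428.15
(1−α) = 428.15/952.33 = 0.4496;  α = 0.5504.
Bypass flow = 0.5504×2210 = 1216.4 kg/s.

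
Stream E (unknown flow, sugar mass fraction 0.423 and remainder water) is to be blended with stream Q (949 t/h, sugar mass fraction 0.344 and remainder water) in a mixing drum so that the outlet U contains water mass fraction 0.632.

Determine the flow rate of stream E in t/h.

Let E be the unknown flow. Total out = 949 + E.
water balance: 622.54 + 0.577·E = 0.632·(949 + E)
(0.577 − 0.632)·E = 0.632×949 − 622.54 = -22.776
E = -22.776 / -0.055 = 414.11 t/h

414.1 t/h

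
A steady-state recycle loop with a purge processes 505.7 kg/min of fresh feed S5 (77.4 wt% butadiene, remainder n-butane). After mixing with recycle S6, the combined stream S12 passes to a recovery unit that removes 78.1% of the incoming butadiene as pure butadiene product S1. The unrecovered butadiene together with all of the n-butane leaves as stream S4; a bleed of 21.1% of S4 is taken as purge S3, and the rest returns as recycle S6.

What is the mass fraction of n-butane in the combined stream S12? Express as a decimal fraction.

n-butane enters only via S5 and leaves only via the purge: 505.7×0.226 = 0.211×(n-butane in S4), and the recovery unit passes all n-butane, so n-butane in S12 = n-butane in S4 = 541.65 kg/min.
butadiene in S12: m_A = 505.7×0.774 + (1−0.211)·(1−0.781)·m_A, so m_A = 391.41/0.8272 = 473.17 kg/min.
S12 = 473.17 + 541.65 = 1014.8 kg/min.
n-butane fraction in S12 = 541.65/1014.8 = 0.5337.

0.5337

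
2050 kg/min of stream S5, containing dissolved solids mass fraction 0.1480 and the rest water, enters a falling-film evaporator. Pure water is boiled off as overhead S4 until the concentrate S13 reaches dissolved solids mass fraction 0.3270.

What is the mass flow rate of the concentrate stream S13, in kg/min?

927.8 kg/min

dissolved solids is conserved: 2050×0.148 = 303.4 kg/min all reports to the concentrate.
Concentrate = 303.4/(target fraction) = 927.83 kg/min.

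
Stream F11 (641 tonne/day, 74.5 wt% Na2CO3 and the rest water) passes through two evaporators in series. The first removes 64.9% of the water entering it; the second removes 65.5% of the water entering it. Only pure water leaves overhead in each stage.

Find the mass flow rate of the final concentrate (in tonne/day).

water in feed = 641×0.255 = 163.46 tonne/day.
After stage 1: water left = (1−0.649)×163.46 = 57.373; stream total = 534.92 tonne/day.
After stage 2: water left = (1−0.655)×57.373 = 19.794; final concentrate = 497.34 tonne/day.

497.3 tonne/day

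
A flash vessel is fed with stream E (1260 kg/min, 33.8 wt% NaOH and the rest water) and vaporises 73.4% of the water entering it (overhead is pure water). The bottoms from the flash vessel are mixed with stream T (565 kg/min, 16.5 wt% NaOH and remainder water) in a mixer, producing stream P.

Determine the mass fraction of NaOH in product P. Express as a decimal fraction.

Vapour removed = 0.734×0.662×1260 = 612.24 kg/min; concentrate = 647.76 kg/min.
NaOH reaching the mixer = 425.88 (from concentrate) + 565×0.165 = 519.11 kg/min.
Product flow = 647.76 + 565 = 1212.8 kg/min; NaOH fraction = 0.428.

0.428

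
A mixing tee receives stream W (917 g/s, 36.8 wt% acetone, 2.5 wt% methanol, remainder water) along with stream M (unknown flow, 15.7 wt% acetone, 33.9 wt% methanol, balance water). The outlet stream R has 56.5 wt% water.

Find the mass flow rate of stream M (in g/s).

631.4 g/s

Let M be the unknown flow. Total out = 917 + M.
water balance: 556.62 + 0.504·M = 0.565·(917 + M)
(0.504 − 0.565)·M = 0.565×917 − 556.62 = -38.514
M = -38.514 / -0.061 = 631.38 g/s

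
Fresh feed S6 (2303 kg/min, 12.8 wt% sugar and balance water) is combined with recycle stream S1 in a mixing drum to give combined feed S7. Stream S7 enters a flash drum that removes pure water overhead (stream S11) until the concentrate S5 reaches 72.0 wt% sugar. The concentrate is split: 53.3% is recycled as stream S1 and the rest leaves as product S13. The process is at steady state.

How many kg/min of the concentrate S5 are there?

Overall sugar balance (none leaves overhead): sugar in fresh feed = sugar in product, i.e. 2303×0.128 = (1−0.533)·S5·0.720.
S5 = 294.78/(0.720×0.467) = 876.71 kg/min.

876.7 kg/min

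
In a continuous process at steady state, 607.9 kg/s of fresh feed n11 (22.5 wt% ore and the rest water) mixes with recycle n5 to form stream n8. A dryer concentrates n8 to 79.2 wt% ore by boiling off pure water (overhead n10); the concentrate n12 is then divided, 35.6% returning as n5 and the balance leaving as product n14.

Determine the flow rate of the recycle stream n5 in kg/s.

Overall ore balance (none leaves overhead): ore in fresh feed = ore in product, i.e. 607.9×0.225 = (1−0.356)·n12·0.792.
n12 = 136.78/(0.792×0.644) = 268.17 kg/s.
Recycle n5 = 0.356×268.17 = 95.467 kg/s.

95.47 kg/s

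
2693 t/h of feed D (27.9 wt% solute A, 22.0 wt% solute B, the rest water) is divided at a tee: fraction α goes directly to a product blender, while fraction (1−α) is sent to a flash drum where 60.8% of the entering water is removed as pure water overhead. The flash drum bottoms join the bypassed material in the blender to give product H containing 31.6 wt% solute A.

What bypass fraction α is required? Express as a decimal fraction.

All 2693×0.279 = 751.35 t/h of solute A reaches H, so H = 751.35/0.316 = 2377.7 t/h and vapour = 315.32 t/h.
The evaporator receives (1−α)·2693 of feed at 0.501 water and removes 0.608 of that water:
0.608×0.501×(1−α)×2693 = 315.32
(1−α) = 315.32/820.31 = 0.3844;  α = 0.6156.

0.616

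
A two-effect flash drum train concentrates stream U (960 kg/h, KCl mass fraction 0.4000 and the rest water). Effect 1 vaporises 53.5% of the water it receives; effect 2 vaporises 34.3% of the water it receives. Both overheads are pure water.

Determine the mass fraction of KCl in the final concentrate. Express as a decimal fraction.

0.6857

water in feed = 960×0.600 = 576 kg/h.
After stage 1: water left = (1−0.535)×576 = 267.84; stream total = 651.84 kg/h.
After stage 2: water left = (1−0.343)×267.84 = 175.97; final concentrate = 559.97 kg/h.
KCl fraction = 384/559.97 = 0.6857.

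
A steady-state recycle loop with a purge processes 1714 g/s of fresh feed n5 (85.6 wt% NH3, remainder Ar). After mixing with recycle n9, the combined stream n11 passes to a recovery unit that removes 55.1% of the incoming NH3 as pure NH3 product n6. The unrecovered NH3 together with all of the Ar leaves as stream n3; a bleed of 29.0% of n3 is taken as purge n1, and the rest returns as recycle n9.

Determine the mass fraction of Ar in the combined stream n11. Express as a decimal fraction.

Ar enters only via n5 and leaves only via the purge: 1714×0.144 = 0.290×(Ar in n3), and the recovery unit passes all Ar, so Ar in n11 = Ar in n3 = 851.09 g/s.
NH3 in n11: m_A = 1714×0.856 + (1−0.290)·(1−0.551)·m_A, so m_A = 1467.2/0.6812 = 2153.8 g/s.
n11 = 2153.8 + 851.09 = 3004.9 g/s.
Ar fraction in n11 = 851.09/3004.9 = 0.2832.

0.2832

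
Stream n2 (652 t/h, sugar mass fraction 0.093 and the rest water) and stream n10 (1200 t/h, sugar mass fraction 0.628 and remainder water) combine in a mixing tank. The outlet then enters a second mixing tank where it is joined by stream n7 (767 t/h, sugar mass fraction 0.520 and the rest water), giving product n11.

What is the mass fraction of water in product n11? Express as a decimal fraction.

Overall, product flow = 2619 t/h.
water in = 652×0.907 + 1200×0.372 + 767×0.480 = 1405.9 t/h.
water fraction in n11 = 0.537.

0.537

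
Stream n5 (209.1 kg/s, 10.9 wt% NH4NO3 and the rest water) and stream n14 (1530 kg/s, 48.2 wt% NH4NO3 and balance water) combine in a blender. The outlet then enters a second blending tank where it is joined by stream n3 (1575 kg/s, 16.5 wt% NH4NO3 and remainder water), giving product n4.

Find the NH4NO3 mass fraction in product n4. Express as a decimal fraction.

Overall, product flow = 3314.1 kg/s.
NH4NO3 in = 209.1×0.109 + 1530×0.482 + 1575×0.165 = 1020.1 kg/s.
NH4NO3 fraction in n4 = 0.308.

0.308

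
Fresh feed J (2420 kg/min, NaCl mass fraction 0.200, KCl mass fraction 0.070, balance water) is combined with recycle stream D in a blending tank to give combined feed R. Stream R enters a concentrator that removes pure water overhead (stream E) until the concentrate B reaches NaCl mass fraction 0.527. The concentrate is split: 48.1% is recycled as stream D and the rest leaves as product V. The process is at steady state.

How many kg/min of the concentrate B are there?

Overall NaCl balance (none leaves overhead): NaCl in fresh feed = NaCl in product, i.e. 2420×0.200 = (1−0.481)·B·0.527.
B = 484/(0.527×0.519) = 1769.6 kg/min.

1770 kg/min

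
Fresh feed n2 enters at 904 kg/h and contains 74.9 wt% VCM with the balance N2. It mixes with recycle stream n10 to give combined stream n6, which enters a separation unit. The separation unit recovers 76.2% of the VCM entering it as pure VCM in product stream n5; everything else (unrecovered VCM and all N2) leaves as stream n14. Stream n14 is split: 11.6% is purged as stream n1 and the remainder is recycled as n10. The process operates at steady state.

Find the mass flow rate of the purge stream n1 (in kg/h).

N2 enters only via n2 and leaves only via the purge: 904×0.251 = 0.116×(N2 in n14), and the separation unit passes all N2, so N2 in n6 = N2 in n14 = 1956.1 kg/h.
VCM in n6: m_A = 904×0.749 + (1−0.116)·(1−0.762)·m_A, so m_A = 677.1/0.7896 = 857.51 kg/h.
n14 = (1−0.762)×857.51 + 1956.1 = 2160.2 kg/h.
Purge n1 = 0.116×2160.2 = 250.58 kg/h.

250.6 kg/h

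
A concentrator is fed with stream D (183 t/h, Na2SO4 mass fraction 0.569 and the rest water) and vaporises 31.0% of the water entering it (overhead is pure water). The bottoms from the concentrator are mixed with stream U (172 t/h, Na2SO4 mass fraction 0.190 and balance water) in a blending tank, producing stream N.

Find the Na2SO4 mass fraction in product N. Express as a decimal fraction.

Vapour removed = 0.310×0.431×183 = 24.451 t/h; concentrate = 158.55 t/h.
Na2SO4 reaching the mixer = 104.13 (from concentrate) + 172×0.190 = 136.81 t/h.
Product flow = 158.55 + 172 = 330.55 t/h; Na2SO4 fraction = 0.414.

0.414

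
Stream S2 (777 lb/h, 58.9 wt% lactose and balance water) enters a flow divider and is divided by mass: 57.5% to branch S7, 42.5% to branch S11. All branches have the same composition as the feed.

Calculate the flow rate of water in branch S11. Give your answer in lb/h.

Branch S11 total = 0.425×777 = 330.22 lb/h.
water in S11 = 0.411×330.22 = 135.72 lb/h.

135.7 lb/h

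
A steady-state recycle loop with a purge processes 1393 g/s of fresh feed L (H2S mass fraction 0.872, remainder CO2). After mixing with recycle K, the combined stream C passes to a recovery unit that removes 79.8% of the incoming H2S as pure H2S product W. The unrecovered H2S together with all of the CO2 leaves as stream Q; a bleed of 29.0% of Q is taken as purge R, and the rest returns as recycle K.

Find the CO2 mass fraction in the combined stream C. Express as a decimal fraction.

0.302

CO2 enters only via L and leaves only via the purge: 1393×0.128 = 0.290×(CO2 in Q), and the recovery unit passes all CO2, so CO2 in C = CO2 in Q = 614.84 g/s.
H2S in C: m_A = 1393×0.872 + (1−0.290)·(1−0.798)·m_A, so m_A = 1214.7/0.8566 = 1418.1 g/s.
C = 1418.1 + 614.84 = 2032.9 g/s.
CO2 fraction in C = 614.84/2032.9 = 0.302.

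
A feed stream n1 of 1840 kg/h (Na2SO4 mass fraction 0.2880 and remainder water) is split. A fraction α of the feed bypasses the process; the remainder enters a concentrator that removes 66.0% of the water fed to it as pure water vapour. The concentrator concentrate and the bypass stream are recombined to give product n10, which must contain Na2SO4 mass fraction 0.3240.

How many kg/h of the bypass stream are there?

All 1840×0.288 = 529.92 kg/h of Na2SO4 reaches n10, so n10 = 529.92/0.324 = 1635.6 kg/h and vapour = 204.44 kg/h.
The evaporator receives (1−α)·1840 of feed at 0.712 water and removes 0.660 of that water:
0.660×0.712×(1−α)×1840 = 204.44
(1−α) = 204.44/864.65 = 0.2364;  α = 0.7636.
Bypass flow = 0.7636×1840 = 1404.9 kg/h.

1405 kg/h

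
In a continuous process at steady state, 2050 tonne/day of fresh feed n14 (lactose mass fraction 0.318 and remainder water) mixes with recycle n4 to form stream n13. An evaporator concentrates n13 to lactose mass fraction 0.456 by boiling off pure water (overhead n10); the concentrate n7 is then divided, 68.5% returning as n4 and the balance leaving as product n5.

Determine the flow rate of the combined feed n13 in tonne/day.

5159 tonne/day

Overall lactose balance (none leaves overhead): lactose in fresh feed = lactose in product, i.e. 2050×0.318 = (1−0.685)·n7·0.456.
n7 = 651.9/(0.456×0.315) = 4538.4 tonne/day.
Recycle n4 = 0.685×4538.4 = 3108.8 tonne/day.
Combined feed n13 = 2050 + 3108.8 = 5158.8 tonne/day.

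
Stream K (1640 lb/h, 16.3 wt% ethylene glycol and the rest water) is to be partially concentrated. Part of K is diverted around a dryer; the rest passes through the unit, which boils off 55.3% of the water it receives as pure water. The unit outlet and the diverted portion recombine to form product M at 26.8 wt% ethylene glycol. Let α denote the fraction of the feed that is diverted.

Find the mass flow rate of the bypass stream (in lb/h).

251.8 lb/h

All 1640×0.163 = 267.32 lb/h of ethylene glycol reaches M, so M = 267.32/0.268 = 997.46 lb/h and vapour = 642.54 lb/h.
The evaporator receives (1−α)·1640 of feed at 0.837 water and removes 0.553 of that water:
0.553×0.837×(1−α)×1640 = 642.54
(1−α) = 642.54/759.09 = 0.8465;  α = 0.1535.
Bypass flow = 0.1535×1640 = 251.81 lb/h.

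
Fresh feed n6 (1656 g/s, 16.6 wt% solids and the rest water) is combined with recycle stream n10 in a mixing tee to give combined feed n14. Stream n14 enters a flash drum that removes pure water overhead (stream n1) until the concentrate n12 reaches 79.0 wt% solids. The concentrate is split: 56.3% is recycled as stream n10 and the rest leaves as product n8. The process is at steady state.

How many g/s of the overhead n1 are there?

Overall solids balance (none leaves overhead): solids in fresh feed = solids in product, i.e. 1656×0.166 = (1−0.563)·n12·0.790.
n12 = 274.9/(0.790×0.437) = 796.27 g/s.
Recycle n10 = 0.563×796.27 = 448.3 g/s.
Combined feed n14 = 1656 + 448.3 = 2104.3 g/s.
Overhead n1 = n14 − n12 = 2104.3 − 796.27 = 1308 g/s.

1308 g/s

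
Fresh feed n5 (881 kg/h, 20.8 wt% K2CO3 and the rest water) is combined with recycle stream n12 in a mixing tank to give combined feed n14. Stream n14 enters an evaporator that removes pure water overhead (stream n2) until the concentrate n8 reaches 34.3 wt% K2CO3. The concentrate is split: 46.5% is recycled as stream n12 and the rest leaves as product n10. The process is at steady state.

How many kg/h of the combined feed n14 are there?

Overall K2CO3 balance (none leaves overhead): K2CO3 in fresh feed = K2CO3 in product, i.e. 881×0.208 = (1−0.465)·n8·0.343.
n8 = 183.25/(0.343×0.535) = 998.6 kg/h.
Recycle n12 = 0.465×998.6 = 464.35 kg/h.
Combined feed n14 = 881 + 464.35 = 1345.3 kg/h.

1345 kg/h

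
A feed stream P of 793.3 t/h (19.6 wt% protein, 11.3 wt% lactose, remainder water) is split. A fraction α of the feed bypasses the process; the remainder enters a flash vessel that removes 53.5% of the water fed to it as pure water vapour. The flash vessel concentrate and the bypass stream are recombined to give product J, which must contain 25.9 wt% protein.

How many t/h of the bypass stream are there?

271.3 t/h

All 793.3×0.196 = 155.49 t/h of protein reaches J, so J = 155.49/0.259 = 600.34 t/h and vapour = 192.96 t/h.
The evaporator receives (1−α)·793.3 of feed at 0.691 water and removes 0.535 of that water:
0.535×0.691×(1−α)×793.3 = 192.96
(1−α) = 192.96/293.27 = 0.6580;  α = 0.3420.
Bypass flow = 0.3420×793.3 = 271.33 t/h.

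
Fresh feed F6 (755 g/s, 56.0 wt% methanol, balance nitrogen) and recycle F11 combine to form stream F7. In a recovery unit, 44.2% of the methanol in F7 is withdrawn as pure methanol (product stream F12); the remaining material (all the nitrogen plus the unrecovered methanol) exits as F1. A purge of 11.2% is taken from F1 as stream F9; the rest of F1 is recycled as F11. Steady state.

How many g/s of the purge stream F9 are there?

nitrogen enters only via F6 and leaves only via the purge: 755×0.440 = 0.112×(nitrogen in F1), and the recovery unit passes all nitrogen, so nitrogen in F7 = nitrogen in F1 = 2966.1 g/s.
methanol in F7: m_A = 755×0.560 + (1−0.112)·(1−0.442)·m_A, so m_A = 422.8/0.5045 = 838.06 g/s.
F1 = (1−0.442)×838.06 + 2966.1 = 3433.7 g/s.
Purge F9 = 0.112×3433.7 = 384.58 g/s.

384.6 g/s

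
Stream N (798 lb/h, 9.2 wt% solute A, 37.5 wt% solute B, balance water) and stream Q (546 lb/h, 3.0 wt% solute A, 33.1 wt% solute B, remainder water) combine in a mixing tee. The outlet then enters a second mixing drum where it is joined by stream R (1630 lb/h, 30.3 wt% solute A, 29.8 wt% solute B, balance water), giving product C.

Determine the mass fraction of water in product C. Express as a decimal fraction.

Overall, product flow = 2974 lb/h.
water in = 798×0.533 + 546×0.639 + 1630×0.399 = 1424.6 lb/h.
water fraction in C = 0.479.

0.479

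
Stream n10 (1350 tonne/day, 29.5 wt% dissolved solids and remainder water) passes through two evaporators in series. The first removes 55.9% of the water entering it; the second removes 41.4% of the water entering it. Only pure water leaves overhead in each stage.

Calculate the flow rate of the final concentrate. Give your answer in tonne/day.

644.2 tonne/day

water in feed = 1350×0.705 = 951.75 tonne/day.
After stage 1: water left = (1−0.559)×951.75 = 419.72; stream total = 817.97 tonne/day.
After stage 2: water left = (1−0.414)×419.72 = 245.96; final concentrate = 644.21 tonne/day.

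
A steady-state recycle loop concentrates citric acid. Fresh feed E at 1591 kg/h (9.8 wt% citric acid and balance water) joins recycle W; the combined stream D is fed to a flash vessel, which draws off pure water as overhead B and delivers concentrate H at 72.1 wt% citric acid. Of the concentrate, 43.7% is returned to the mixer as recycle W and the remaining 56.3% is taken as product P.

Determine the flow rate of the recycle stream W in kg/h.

167.9 kg/h

Overall citric acid balance (none leaves overhead): citric acid in fresh feed = citric acid in product, i.e. 1591×0.098 = (1−0.437)·H·0.721.
H = 155.92/(0.721×0.563) = 384.11 kg/h.
Recycle W = 0.437×384.11 = 167.85 kg/h.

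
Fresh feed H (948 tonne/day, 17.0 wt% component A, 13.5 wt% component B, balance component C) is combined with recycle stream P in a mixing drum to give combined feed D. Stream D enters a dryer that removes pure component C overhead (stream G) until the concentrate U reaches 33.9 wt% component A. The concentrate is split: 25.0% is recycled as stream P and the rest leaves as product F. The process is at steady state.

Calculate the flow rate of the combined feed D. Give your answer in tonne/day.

Overall component A balance (none leaves overhead): component A in fresh feed = component A in product, i.e. 948×0.170 = (1−0.250)·U·0.339.
U = 161.16/(0.339×0.750) = 633.86 tonne/day.
Recycle P = 0.250×633.86 = 158.47 tonne/day.
Combined feed D = 948 + 158.47 = 1106.5 tonne/day.

1106 tonne/day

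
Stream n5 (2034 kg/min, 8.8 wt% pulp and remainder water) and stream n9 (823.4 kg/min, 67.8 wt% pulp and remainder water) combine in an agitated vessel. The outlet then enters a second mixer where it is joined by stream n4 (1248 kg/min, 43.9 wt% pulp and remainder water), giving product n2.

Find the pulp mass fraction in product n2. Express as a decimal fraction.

0.3130

Overall, product flow = 4105.4 kg/min.
pulp in = 2034×0.088 + 823.4×0.678 + 1248×0.439 = 1285.1 kg/min.
pulp fraction in n2 = 0.3130.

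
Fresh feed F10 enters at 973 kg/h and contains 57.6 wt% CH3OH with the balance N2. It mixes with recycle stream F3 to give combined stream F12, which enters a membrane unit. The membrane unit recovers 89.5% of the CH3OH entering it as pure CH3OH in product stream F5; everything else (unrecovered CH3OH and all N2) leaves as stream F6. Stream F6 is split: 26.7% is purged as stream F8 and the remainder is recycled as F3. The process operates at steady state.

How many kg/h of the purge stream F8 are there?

429.6 kg/h

N2 enters only via F10 and leaves only via the purge: 973×0.424 = 0.267×(N2 in F6), and the membrane unit passes all N2, so N2 in F12 = N2 in F6 = 1545.1 kg/h.
CH3OH in F12: m_A = 973×0.576 + (1−0.267)·(1−0.895)·m_A, so m_A = 560.45/0.9230 = 607.18 kg/h.
F6 = (1−0.895)×607.18 + 1545.1 = 1608.9 kg/h.
Purge F8 = 0.267×1608.9 = 429.57 kg/h.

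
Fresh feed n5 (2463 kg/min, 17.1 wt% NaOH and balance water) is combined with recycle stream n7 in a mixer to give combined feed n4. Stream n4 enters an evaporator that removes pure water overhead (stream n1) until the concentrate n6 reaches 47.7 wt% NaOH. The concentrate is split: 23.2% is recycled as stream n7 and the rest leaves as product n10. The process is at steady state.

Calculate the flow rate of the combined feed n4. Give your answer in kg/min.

Overall NaOH balance (none leaves overhead): NaOH in fresh feed = NaOH in product, i.e. 2463×0.171 = (1−0.232)·n6·0.477.
n6 = 421.17/(0.477×0.768) = 1149.7 kg/min.
Recycle n7 = 0.232×1149.7 = 266.73 kg/min.
Combined feed n4 = 2463 + 266.73 = 2729.7 kg/min.

2730 kg/min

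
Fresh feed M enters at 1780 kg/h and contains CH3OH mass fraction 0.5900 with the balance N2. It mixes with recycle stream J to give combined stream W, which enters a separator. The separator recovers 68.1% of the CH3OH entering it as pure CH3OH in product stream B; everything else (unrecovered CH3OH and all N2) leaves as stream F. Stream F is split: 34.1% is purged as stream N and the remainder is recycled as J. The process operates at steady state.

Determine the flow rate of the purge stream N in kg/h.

N2 enters only via M and leaves only via the purge: 1780×0.410 = 0.341×(N2 in F), and the separator passes all N2, so N2 in W = N2 in F = 2140.2 kg/h.
CH3OH in W: m_A = 1780×0.590 + (1−0.341)·(1−0.681)·m_A, so m_A = 1050.2/0.7898 = 1329.7 kg/h.
F = (1−0.681)×1329.7 + 2140.2 = 2564.4 kg/h.
Purge N = 0.341×2564.4 = 874.45 kg/h.

874.4 kg/h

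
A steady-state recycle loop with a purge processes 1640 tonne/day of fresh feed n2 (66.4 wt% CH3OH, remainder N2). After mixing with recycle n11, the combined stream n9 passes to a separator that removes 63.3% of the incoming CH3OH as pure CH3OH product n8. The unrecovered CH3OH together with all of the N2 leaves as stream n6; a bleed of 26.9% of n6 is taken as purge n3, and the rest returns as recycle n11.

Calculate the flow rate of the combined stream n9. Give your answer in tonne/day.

3537 tonne/day

N2 enters only via n2 and leaves only via the purge: 1640×0.336 = 0.269×(N2 in n6), and the separator passes all N2, so N2 in n9 = N2 in n6 = 2048.5 tonne/day.
CH3OH in n9: m_A = 1640×0.664 + (1−0.269)·(1−0.633)·m_A, so m_A = 1089/0.7317 = 1488.2 tonne/day.
n9 = 1488.2 + 2048.5 = 3536.7 tonne/day.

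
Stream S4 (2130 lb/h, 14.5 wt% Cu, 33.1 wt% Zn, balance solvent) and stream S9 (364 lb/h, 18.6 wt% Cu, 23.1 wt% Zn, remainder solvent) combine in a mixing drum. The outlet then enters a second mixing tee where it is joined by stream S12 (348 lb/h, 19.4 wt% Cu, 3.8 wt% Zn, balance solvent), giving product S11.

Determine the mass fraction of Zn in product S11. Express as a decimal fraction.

0.282

Overall, product flow = 2842 lb/h.
Zn in = 2130×0.331 + 364×0.231 + 348×0.038 = 802.34 lb/h.
Zn fraction in S11 = 0.282.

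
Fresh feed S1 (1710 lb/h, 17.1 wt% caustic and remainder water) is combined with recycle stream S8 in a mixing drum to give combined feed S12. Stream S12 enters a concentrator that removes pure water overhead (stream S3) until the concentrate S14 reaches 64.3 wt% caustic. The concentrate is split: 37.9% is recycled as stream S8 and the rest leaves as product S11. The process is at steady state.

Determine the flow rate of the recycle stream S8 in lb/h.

277.5 lb/h

Overall caustic balance (none leaves overhead): caustic in fresh feed = caustic in product, i.e. 1710×0.171 = (1−0.379)·S14·0.643.
S14 = 292.41/(0.643×0.621) = 732.3 lb/h.
Recycle S8 = 0.379×732.3 = 277.54 lb/h.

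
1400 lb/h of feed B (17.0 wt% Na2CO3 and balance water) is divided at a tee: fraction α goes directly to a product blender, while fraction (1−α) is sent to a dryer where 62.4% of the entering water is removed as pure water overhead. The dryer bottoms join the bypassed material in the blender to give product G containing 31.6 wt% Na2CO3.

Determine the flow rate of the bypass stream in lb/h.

151.1 lb/h

All 1400×0.170 = 238 lb/h of Na2CO3 reaches G, so G = 238/0.316 = 753.16 lb/h and vapour = 646.84 lb/h.
The evaporator receives (1−α)·1400 of feed at 0.830 water and removes 0.624 of that water:
0.624×0.830×(1−α)×1400 = 646.84
(1−α) = 646.84/725.09 = 0.8921;  α = 0.1079.
Bypass flow = 0.1079×1400 = 151.09 lb/h.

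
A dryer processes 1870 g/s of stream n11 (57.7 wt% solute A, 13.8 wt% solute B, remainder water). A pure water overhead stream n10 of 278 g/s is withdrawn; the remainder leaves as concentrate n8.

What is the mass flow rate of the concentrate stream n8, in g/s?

1592 g/s

Concentrate = 1870 − 278 = 1592 g/s.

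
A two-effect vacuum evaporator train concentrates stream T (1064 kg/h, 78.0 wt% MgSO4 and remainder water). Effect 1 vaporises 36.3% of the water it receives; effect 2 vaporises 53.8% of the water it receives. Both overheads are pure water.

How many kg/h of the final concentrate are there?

898.8 kg/h

water in feed = 1064×0.220 = 234.08 kg/h.
After stage 1: water left = (1−0.363)×234.08 = 149.11; stream total = 979.03 kg/h.
After stage 2: water left = (1−0.538)×149.11 = 68.888; final concentrate = 898.81 kg/h.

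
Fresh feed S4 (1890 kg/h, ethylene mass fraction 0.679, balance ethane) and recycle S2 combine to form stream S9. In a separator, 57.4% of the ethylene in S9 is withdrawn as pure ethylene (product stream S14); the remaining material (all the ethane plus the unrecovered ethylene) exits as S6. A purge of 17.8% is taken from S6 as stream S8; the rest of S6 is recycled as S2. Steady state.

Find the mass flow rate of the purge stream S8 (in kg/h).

ethane enters only via S4 and leaves only via the purge: 1890×0.321 = 0.178×(ethane in S6), and the separator passes all ethane, so ethane in S9 = ethane in S6 = 3408.4 kg/h.
ethylene in S9: m_A = 1890×0.679 + (1−0.178)·(1−0.574)·m_A, so m_A = 1283.3/0.6498 = 1974.8 kg/h.
S6 = (1−0.574)×1974.8 + 3408.4 = 4249.7 kg/h.
Purge S8 = 0.178×4249.7 = 756.44 kg/h.

756.4 kg/h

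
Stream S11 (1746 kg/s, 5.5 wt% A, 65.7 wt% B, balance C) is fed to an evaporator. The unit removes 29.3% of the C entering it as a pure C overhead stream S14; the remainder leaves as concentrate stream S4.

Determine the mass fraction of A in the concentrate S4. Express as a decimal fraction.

0.060

A is not removed: 1746×0.055 = 96.03 kg/s of A enters S4.
C entering = 1746×0.288 = 502.85 kg/s; overhead removed = 0.293×502.85 = 147.33 kg/s.
Concentrate = 1746 − 147.33 = 1598.7 kg/s.
Mass fraction = 96.03/1598.7 = 0.060.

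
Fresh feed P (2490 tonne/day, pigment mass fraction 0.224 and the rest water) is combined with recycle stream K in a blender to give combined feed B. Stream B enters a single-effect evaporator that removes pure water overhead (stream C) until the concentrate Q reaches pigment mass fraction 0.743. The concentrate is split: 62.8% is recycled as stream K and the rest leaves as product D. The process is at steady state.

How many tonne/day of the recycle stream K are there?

1267 tonne/day

Overall pigment balance (none leaves overhead): pigment in fresh feed = pigment in product, i.e. 2490×0.224 = (1−0.628)·Q·0.743.
Q = 557.76/(0.743×0.372) = 2018 tonne/day.
Recycle K = 0.628×2018 = 1267.3 tonne/day.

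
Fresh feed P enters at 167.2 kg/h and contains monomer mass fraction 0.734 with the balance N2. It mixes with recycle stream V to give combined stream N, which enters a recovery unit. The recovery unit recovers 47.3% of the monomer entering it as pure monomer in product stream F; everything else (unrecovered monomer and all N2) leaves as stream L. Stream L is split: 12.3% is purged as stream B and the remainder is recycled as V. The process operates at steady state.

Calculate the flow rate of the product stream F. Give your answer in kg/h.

107.9 kg/h

monomer in N: m_A = 167.2×0.734 + (1−0.123)·(1−0.473)·m_A, so m_A = 122.72/0.5378 = 228.19 kg/h.
Product F = 0.473×228.19 = 107.93 kg/h.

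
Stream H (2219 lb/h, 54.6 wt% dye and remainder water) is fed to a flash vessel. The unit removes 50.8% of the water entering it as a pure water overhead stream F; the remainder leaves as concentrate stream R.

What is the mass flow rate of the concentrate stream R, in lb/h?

1707 lb/h

water entering = 2219×0.454 = 1007.4 lb/h; overhead removed = 0.508×1007.4 = 511.77 lb/h.
Concentrate = 2219 − 511.77 = 1707.2 lb/h.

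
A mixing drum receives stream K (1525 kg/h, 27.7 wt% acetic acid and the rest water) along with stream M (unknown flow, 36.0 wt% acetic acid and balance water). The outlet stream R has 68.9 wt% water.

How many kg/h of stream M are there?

Let M be the unknown flow. Total out = 1525 + M.
water balance: 1102.6 + 0.640·M = 0.689·(1525 + M)
(0.640 − 0.689)·M = 0.689×1525 − 1102.6 = -51.85
M = -51.85 / -0.049 = 1058.2 kg/h

1058 kg/h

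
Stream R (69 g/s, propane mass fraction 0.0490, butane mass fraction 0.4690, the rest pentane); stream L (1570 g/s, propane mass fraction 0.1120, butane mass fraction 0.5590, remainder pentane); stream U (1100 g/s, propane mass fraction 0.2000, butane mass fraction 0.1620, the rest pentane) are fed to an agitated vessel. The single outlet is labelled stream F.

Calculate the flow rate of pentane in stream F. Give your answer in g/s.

pentane out = pentane in = 69×0.482 + 1570×0.329 + 1100×0.638 = 1251.6 g/s.

1252 g/s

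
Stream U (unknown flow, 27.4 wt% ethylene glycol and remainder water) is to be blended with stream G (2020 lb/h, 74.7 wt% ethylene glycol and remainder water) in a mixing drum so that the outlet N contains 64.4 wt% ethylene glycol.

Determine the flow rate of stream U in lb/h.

Let U be the unknown flow. Total out = 2020 + U.
ethylene glycol balance: 1508.9 + 0.274·U = 0.644·(2020 + U)
(0.274 − 0.644)·U = 0.644×2020 − 1508.9 = -208.06
U = -208.06 / -0.370 = 562.32 lb/h

562.3 lb/h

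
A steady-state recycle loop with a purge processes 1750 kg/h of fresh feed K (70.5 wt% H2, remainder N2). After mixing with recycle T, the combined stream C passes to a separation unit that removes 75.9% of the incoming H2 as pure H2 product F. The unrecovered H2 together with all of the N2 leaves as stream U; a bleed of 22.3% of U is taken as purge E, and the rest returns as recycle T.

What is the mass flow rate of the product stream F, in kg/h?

1152 kg/h

H2 in C: m_A = 1750×0.705 + (1−0.223)·(1−0.759)·m_A, so m_A = 1233.8/0.8127 = 1518 kg/h.
Product F = 0.759×1518 = 1152.2 kg/h.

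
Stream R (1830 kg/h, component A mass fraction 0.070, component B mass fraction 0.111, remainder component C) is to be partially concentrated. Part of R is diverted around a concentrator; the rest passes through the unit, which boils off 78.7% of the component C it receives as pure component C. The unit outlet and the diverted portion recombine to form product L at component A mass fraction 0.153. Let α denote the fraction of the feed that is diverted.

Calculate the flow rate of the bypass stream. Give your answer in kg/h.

289.8 kg/h

All 1830×0.070 = 128.1 kg/h of component A reaches L, so L = 128.1/0.153 = 837.25 kg/h and vapour = 992.75 kg/h.
The evaporator receives (1−α)·1830 of feed at 0.819 component C and removes 0.787 of that component C:
0.787×0.819×(1−α)×1830 = 992.75
(1−α) = 992.75/1179.5 = 0.8416;  α = 0.1584.
Bypass flow = 0.1584×1830 = 289.79 kg/h.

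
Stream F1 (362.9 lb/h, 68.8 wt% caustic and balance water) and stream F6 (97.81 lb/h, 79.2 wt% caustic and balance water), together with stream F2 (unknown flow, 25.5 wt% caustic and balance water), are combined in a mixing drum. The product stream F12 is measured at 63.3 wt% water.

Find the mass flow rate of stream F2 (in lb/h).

1411 lb/h

Let F2 be the unknown flow. Total out = 460.71 + F2.
water balance: 133.57 + 0.745·F2 = 0.633·(460.71 + F2)
(0.745 − 0.633)·F2 = 0.633×460.71 − 133.57 = 158.06
F2 = 158.06 / 0.112 = 1411.3 lb/h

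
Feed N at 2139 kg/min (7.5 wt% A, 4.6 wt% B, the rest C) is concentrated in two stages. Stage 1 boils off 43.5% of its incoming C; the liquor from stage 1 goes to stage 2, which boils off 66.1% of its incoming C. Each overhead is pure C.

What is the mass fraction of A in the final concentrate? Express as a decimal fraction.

0.259

C in feed = 2139×0.879 = 1880.2 kg/min.
After stage 1: C left = (1−0.435)×1880.2 = 1062.3; stream total = 1321.1 kg/min.
After stage 2: C left = (1−0.661)×1062.3 = 360.12; final concentrate = 618.94 kg/min.
A fraction = 160.42/618.94 = 0.259.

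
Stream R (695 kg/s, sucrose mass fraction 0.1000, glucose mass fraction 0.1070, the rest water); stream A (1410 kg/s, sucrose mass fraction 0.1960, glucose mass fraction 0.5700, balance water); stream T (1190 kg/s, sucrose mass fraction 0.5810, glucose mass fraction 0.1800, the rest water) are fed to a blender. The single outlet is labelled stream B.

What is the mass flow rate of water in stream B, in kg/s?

water out = water in = 695×0.793 + 1410×0.234 + 1190×0.239 = 1165.5 kg/s.

1165 kg/s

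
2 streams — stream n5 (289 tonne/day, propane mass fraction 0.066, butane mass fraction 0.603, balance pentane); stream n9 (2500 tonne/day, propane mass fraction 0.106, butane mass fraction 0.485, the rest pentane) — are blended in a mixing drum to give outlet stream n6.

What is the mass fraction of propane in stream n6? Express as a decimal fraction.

Total flow out = 289 + 2500 = 2789 tonne/day.
propane in = 289×0.066 + 2500×0.106 = 284.07 tonne/day.
propane mass fraction in n6 = 284.07/2789 = 0.102.

0.102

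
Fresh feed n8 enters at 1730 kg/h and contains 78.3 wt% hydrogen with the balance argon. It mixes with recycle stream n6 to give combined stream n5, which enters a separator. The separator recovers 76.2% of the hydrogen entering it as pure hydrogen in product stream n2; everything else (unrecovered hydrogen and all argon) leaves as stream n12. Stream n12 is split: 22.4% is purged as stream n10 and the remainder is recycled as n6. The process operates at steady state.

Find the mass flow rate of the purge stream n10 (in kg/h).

argon enters only via n8 and leaves only via the purge: 1730×0.217 = 0.224×(argon in n12), and the separator passes all argon, so argon in n5 = argon in n12 = 1675.9 kg/h.
hydrogen in n5: m_A = 1730×0.783 + (1−0.224)·(1−0.762)·m_A, so m_A = 1354.6/0.8153 = 1661.4 kg/h.
n12 = (1−0.762)×1661.4 + 1675.9 = 2071.4 kg/h.
Purge n10 = 0.224×2071.4 = 463.98 kg/h.

464 kg/h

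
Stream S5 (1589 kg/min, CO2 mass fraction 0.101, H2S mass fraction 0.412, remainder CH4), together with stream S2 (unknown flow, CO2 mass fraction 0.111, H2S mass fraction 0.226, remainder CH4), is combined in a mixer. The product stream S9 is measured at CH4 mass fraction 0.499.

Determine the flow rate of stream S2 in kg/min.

116.3 kg/min

Let S2 be the unknown flow. Total out = 1589 + S2.
CH4 balance: 773.84 + 0.663·S2 = 0.499·(1589 + S2)
(0.663 − 0.499)·S2 = 0.499×1589 − 773.84 = 19.068
S2 = 19.068 / 0.164 = 116.27 kg/min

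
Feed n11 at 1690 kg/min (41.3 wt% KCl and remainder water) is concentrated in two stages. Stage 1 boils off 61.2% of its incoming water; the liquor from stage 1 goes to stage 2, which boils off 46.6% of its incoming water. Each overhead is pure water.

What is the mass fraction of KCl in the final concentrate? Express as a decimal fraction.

water in feed = 1690×0.587 = 992.03 kg/min.
After stage 1: water left = (1−0.612)×992.03 = 384.91; stream total = 1082.9 kg/min.
After stage 2: water left = (1−0.466)×384.91 = 205.54; final concentrate = 903.51 kg/min.
KCl fraction = 697.97/903.51 = 0.773.

0.773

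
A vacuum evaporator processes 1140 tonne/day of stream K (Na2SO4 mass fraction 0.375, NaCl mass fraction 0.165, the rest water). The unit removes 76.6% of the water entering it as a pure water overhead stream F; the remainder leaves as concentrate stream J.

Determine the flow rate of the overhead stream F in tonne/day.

water entering = 1140×0.460 = 524.4 tonne/day; overhead removed = 0.766×524.4 = 401.69 tonne/day.

401.7 tonne/day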